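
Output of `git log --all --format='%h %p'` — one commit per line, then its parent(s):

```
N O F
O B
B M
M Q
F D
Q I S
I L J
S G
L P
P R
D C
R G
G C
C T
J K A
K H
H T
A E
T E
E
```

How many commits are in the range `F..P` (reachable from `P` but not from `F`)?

3

Reachable from P: {C, E, G, P, R, T}.
Reachable from F: {C, D, E, F, T}.
In P's history but not F's: {G, P, R} — 3 commits.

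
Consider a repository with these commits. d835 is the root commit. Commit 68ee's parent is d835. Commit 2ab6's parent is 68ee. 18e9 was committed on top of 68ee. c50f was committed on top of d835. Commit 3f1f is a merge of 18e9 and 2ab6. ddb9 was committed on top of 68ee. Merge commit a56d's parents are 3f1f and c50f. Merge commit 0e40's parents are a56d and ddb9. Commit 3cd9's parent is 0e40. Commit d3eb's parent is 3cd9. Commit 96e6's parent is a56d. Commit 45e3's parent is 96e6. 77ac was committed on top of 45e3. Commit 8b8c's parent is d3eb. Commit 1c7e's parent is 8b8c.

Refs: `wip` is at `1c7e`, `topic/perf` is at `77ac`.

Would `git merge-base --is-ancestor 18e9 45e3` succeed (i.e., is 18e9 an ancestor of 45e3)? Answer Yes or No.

Yes

Ancestors of 45e3 (commits reachable by following parents): {18e9, 2ab6, 3f1f, 45e3, 68ee, 96e6, a56d, c50f, d835}.
18e9 is in that set, so it is an ancestor of 45e3.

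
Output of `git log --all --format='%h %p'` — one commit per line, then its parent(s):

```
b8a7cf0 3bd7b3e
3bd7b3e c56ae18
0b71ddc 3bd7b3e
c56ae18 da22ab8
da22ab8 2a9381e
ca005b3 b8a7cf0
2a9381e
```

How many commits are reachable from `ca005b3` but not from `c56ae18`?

Reachable from ca005b3: {2a9381e, 3bd7b3e, b8a7cf0, c56ae18, ca005b3, da22ab8}.
Reachable from c56ae18: {2a9381e, c56ae18, da22ab8}.
In ca005b3's history but not c56ae18's: {3bd7b3e, b8a7cf0, ca005b3} — 3 commits.

3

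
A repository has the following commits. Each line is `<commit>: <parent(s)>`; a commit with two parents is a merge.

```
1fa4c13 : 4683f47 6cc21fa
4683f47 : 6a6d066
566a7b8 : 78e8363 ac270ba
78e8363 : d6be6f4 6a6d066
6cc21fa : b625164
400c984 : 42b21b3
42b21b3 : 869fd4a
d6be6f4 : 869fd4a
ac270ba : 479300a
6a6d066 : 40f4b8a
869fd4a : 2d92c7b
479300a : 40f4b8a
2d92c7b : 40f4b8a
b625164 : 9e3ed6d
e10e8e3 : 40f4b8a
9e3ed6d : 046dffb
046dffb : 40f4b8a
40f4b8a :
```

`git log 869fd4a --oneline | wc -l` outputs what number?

Walking parent pointers from 869fd4a: reachable set = {2d92c7b, 40f4b8a, 869fd4a}.
That is 3 commits.

3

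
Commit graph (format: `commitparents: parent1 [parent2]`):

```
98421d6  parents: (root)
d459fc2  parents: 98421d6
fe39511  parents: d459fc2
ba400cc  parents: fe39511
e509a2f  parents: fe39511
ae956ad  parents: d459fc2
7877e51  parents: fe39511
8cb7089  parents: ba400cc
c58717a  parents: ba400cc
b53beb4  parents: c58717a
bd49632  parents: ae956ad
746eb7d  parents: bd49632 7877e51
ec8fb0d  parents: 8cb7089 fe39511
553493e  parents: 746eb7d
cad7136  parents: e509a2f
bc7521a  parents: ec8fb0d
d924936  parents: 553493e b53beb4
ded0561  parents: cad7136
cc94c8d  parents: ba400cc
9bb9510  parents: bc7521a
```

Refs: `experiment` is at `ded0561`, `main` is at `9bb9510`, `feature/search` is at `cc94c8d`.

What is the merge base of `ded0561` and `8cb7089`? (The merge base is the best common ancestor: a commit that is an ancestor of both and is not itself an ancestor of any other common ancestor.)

fe39511

Ancestors of ded0561: {98421d6, cad7136, d459fc2, ded0561, e509a2f, fe39511}.
Ancestors of 8cb7089: {8cb7089, 98421d6, ba400cc, d459fc2, fe39511}.
Common ancestors: {98421d6, d459fc2, fe39511}.
Among these, fe39511 is not an ancestor of any other common ancestor — it is the merge base.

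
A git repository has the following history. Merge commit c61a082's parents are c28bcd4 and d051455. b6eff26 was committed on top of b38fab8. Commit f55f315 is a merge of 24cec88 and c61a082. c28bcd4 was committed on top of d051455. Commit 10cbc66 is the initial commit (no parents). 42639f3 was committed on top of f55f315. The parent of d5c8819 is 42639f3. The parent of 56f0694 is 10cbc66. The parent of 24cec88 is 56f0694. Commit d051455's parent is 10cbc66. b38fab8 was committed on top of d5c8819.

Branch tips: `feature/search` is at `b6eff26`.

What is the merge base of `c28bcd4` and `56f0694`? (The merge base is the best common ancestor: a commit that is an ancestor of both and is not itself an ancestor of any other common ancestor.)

Ancestors of c28bcd4: {10cbc66, c28bcd4, d051455}.
Ancestors of 56f0694: {10cbc66, 56f0694}.
Common ancestors: {10cbc66}.
The only common ancestor is 10cbc66, so it is the merge base.

10cbc66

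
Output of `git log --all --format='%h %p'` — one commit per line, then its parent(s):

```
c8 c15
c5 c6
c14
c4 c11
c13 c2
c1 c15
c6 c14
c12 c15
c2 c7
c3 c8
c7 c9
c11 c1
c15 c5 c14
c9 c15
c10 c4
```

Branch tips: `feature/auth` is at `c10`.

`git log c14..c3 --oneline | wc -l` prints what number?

Reachable from c3: {c14, c15, c3, c5, c6, c8}.
Reachable from c14: {c14}.
In c3's history but not c14's: {c15, c3, c5, c6, c8} — 5 commits.

5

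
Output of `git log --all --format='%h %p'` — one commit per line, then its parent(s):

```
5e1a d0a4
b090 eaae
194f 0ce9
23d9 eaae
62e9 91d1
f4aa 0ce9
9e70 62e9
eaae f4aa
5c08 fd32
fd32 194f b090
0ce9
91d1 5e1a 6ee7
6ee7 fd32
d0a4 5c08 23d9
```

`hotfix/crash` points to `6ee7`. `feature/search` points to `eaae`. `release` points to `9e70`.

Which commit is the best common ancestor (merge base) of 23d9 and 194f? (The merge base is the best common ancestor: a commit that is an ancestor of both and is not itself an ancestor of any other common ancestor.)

0ce9

Ancestors of 23d9: {0ce9, 23d9, eaae, f4aa}.
Ancestors of 194f: {0ce9, 194f}.
Common ancestors: {0ce9}.
The only common ancestor is 0ce9, so it is the merge base.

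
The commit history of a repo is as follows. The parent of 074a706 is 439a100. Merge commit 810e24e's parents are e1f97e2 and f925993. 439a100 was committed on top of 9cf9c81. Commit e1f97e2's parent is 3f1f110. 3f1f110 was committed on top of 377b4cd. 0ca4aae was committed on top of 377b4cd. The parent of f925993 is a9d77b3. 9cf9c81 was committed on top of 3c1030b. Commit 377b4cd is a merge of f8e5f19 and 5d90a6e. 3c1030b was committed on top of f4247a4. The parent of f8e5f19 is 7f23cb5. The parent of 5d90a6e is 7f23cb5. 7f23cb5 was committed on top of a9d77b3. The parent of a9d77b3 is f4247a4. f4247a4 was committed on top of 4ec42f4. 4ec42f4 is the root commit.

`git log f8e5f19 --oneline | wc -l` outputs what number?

5

Walking parent pointers from f8e5f19: reachable set = {4ec42f4, 7f23cb5, a9d77b3, f4247a4, f8e5f19}.
That is 5 commits.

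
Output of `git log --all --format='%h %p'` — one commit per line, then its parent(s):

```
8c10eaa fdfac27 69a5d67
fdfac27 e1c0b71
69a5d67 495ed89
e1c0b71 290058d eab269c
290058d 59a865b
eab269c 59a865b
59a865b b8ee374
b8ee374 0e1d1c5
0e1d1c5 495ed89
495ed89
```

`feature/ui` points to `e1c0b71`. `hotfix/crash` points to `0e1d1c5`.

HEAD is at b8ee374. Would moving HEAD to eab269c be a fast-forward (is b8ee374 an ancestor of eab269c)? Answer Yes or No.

A fast-forward from b8ee374 to eab269c is possible iff b8ee374 is an ancestor of eab269c.
Ancestors of eab269c: {0e1d1c5, 495ed89, 59a865b, b8ee374, eab269c}.
b8ee374 is among them, so fast-forward is possible.

Yes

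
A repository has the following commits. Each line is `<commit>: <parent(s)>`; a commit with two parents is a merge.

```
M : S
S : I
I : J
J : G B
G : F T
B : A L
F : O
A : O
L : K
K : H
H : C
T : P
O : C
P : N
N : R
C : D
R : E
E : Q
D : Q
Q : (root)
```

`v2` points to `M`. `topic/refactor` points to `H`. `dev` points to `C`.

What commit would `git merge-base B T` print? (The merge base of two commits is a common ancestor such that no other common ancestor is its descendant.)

Ancestors of B: {A, B, C, D, H, K, L, O, Q}.
Ancestors of T: {E, N, P, Q, R, T}.
Common ancestors: {Q}.
The only common ancestor is Q, so it is the merge base.

Q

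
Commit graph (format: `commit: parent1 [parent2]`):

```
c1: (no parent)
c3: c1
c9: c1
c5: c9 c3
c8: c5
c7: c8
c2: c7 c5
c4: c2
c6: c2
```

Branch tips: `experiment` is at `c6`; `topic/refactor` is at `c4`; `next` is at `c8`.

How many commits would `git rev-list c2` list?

Walking parent pointers from c2: reachable set = {c1, c2, c3, c5, c7, c8, c9}.
That is 7 commits.

7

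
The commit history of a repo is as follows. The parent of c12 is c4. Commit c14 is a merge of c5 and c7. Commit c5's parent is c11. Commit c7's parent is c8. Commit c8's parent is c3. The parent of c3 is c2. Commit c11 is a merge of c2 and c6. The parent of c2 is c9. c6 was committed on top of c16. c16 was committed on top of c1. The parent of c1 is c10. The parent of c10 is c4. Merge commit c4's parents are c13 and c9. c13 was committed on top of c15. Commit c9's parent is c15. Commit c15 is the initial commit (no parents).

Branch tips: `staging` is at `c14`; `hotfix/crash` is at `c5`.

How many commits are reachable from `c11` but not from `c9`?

Reachable from c11: {c1, c10, c11, c13, c15, c16, c2, c4, c6, c9}.
Reachable from c9: {c15, c9}.
In c11's history but not c9's: {c1, c10, c11, c13, c16, c2, c4, c6} — 8 commits.

8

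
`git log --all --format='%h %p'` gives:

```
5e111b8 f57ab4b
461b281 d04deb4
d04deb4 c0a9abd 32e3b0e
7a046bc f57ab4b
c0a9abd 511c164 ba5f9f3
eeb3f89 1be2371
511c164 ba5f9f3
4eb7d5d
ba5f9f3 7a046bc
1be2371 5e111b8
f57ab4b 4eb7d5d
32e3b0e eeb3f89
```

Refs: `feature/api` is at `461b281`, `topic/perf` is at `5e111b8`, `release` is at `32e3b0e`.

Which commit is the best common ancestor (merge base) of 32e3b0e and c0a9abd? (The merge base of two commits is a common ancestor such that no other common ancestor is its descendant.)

Ancestors of 32e3b0e: {1be2371, 32e3b0e, 4eb7d5d, 5e111b8, eeb3f89, f57ab4b}.
Ancestors of c0a9abd: {4eb7d5d, 511c164, 7a046bc, ba5f9f3, c0a9abd, f57ab4b}.
Common ancestors: {4eb7d5d, f57ab4b}.
Among these, f57ab4b is not an ancestor of any other common ancestor — it is the merge base.

f57ab4b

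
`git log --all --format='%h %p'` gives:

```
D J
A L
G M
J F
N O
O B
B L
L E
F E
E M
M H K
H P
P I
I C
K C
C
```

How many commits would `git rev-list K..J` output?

7

Reachable from J: {C, E, F, H, I, J, K, M, P}.
Reachable from K: {C, K}.
In J's history but not K's: {E, F, H, I, J, M, P} — 7 commits.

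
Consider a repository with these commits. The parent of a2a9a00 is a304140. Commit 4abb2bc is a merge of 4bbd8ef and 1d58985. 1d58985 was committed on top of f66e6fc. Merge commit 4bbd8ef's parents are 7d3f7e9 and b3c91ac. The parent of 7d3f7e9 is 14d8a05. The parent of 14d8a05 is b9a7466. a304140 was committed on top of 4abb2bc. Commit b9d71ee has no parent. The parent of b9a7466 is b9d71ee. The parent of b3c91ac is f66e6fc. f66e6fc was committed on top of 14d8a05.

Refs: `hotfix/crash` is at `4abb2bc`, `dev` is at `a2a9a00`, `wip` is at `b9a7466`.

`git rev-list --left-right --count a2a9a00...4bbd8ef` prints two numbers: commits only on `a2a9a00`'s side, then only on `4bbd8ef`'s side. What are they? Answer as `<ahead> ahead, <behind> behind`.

4 ahead, 0 behind

Reachable from a2a9a00: {14d8a05, 1d58985, 4abb2bc, 4bbd8ef, 7d3f7e9, a2a9a00, a304140, b3c91ac, b9a7466, b9d71ee, f66e6fc}.
Reachable from 4bbd8ef: {14d8a05, 4bbd8ef, 7d3f7e9, b3c91ac, b9a7466, b9d71ee, f66e6fc}.
Only in a2a9a00's history (ahead): {1d58985, 4abb2bc, a2a9a00, a304140} — 4.
Only in 4bbd8ef's history (behind): {} — 0.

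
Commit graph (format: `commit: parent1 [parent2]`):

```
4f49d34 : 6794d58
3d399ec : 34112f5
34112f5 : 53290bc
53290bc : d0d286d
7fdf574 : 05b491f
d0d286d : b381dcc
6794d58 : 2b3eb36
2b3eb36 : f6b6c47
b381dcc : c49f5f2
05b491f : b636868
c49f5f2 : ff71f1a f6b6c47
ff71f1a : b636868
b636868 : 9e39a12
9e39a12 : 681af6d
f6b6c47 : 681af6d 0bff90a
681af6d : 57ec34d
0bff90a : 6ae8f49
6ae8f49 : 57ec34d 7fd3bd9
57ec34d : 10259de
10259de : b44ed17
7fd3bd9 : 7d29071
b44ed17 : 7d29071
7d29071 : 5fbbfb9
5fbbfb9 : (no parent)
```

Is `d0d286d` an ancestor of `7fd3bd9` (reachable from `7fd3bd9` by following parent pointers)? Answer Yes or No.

Ancestors of 7fd3bd9: {5fbbfb9, 7d29071, 7fd3bd9}.
d0d286d is not in that set, so it is not an ancestor of 7fd3bd9.

No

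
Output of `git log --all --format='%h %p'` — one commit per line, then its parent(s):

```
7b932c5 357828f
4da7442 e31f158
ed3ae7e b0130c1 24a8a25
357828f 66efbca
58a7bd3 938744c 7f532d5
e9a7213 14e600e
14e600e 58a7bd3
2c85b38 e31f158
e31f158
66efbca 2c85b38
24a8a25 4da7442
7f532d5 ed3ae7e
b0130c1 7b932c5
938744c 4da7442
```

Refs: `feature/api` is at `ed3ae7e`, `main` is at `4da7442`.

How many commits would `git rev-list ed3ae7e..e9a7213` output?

5

Reachable from e9a7213: {14e600e, 24a8a25, 2c85b38, 357828f, 4da7442, 58a7bd3, 66efbca, 7b932c5, 7f532d5, 938744c, b0130c1, e31f158, e9a7213, ed3ae7e}.
Reachable from ed3ae7e: {24a8a25, 2c85b38, 357828f, 4da7442, 66efbca, 7b932c5, b0130c1, e31f158, ed3ae7e}.
In e9a7213's history but not ed3ae7e's: {14e600e, 58a7bd3, 7f532d5, 938744c, e9a7213} — 5 commits.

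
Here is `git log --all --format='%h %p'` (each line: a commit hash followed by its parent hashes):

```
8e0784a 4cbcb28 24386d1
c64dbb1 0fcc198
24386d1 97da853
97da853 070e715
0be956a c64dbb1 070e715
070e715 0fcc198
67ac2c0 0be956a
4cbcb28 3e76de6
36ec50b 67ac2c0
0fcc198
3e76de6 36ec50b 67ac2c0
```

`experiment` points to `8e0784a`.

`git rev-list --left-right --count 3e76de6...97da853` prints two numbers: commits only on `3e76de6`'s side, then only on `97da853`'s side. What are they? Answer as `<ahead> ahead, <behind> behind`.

5 ahead, 1 behind

Reachable from 3e76de6: {070e715, 0be956a, 0fcc198, 36ec50b, 3e76de6, 67ac2c0, c64dbb1}.
Reachable from 97da853: {070e715, 0fcc198, 97da853}.
Only in 3e76de6's history (ahead): {0be956a, 36ec50b, 3e76de6, 67ac2c0, c64dbb1} — 5.
Only in 97da853's history (behind): {97da853} — 1.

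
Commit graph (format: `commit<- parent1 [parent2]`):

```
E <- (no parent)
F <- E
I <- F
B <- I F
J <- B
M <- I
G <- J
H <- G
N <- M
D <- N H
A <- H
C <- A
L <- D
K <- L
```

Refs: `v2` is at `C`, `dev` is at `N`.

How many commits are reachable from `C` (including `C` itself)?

Walking parent pointers from C: reachable set = {A, B, C, E, F, G, H, I, J}.
That is 9 commits.

9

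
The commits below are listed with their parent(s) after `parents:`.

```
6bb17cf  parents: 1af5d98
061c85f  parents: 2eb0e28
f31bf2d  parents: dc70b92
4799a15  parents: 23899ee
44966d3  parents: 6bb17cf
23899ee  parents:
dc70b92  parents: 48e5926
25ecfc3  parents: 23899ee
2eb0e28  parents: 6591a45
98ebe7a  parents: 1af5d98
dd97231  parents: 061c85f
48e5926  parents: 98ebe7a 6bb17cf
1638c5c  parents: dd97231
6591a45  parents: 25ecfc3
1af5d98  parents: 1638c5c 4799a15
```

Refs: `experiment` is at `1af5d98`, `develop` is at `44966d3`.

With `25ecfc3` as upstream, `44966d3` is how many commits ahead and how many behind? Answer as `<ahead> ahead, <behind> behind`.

9 ahead, 0 behind

Reachable from 44966d3: {061c85f, 1638c5c, 1af5d98, 23899ee, 25ecfc3, 2eb0e28, 44966d3, 4799a15, 6591a45, 6bb17cf, dd97231}.
Reachable from 25ecfc3: {23899ee, 25ecfc3}.
Only in 44966d3's history (ahead): {061c85f, 1638c5c, 1af5d98, 2eb0e28, 44966d3, 4799a15, 6591a45, 6bb17cf, dd97231} — 9.
Only in 25ecfc3's history (behind): {} — 0.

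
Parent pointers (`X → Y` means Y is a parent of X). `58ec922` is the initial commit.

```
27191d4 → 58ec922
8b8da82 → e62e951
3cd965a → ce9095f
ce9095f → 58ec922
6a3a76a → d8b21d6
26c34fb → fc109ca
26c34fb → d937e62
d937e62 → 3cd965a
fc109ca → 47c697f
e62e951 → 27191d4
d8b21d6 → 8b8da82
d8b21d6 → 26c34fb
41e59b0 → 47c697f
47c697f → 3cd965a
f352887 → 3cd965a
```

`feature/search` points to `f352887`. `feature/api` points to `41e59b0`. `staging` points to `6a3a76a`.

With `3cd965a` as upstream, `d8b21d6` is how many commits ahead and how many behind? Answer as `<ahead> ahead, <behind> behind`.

8 ahead, 0 behind

Reachable from d8b21d6: {26c34fb, 27191d4, 3cd965a, 47c697f, 58ec922, 8b8da82, ce9095f, d8b21d6, d937e62, e62e951, fc109ca}.
Reachable from 3cd965a: {3cd965a, 58ec922, ce9095f}.
Only in d8b21d6's history (ahead): {26c34fb, 27191d4, 47c697f, 8b8da82, d8b21d6, d937e62, e62e951, fc109ca} — 8.
Only in 3cd965a's history (behind): {} — 0.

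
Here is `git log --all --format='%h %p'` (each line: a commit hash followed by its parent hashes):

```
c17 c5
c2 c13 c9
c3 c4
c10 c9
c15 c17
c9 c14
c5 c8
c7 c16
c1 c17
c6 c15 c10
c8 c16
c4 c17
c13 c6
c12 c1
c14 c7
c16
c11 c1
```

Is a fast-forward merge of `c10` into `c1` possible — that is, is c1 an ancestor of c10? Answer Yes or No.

No

A fast-forward from c1 to c10 is possible iff c1 is an ancestor of c10.
Ancestors of c10: {c10, c14, c16, c7, c9}.
c1 is not among them, so fast-forward is not possible.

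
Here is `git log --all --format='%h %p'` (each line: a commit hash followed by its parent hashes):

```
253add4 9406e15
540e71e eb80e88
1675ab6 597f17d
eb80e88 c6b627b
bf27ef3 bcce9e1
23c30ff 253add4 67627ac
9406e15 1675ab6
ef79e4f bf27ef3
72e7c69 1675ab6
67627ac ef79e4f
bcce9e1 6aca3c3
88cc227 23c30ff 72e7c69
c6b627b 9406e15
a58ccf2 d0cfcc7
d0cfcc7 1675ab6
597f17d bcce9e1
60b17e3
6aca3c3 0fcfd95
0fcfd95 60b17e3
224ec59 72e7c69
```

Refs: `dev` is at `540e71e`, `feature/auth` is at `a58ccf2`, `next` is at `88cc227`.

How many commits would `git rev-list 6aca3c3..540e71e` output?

Reachable from 540e71e: {0fcfd95, 1675ab6, 540e71e, 597f17d, 60b17e3, 6aca3c3, 9406e15, bcce9e1, c6b627b, eb80e88}.
Reachable from 6aca3c3: {0fcfd95, 60b17e3, 6aca3c3}.
In 540e71e's history but not 6aca3c3's: {1675ab6, 540e71e, 597f17d, 9406e15, bcce9e1, c6b627b, eb80e88} — 7 commits.

7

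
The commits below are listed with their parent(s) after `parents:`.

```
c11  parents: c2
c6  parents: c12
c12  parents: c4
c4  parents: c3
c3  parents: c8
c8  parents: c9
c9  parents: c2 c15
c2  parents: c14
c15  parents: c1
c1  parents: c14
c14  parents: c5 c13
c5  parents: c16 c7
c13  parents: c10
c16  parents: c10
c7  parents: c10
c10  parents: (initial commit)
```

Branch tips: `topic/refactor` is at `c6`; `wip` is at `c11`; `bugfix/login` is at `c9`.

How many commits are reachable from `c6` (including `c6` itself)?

15

Walking parent pointers from c6: reachable set = {c1, c10, c12, c13, c14, c15, c16, c2, c3, c4, c5, c6, c7, c8, c9}.
That is 15 commits.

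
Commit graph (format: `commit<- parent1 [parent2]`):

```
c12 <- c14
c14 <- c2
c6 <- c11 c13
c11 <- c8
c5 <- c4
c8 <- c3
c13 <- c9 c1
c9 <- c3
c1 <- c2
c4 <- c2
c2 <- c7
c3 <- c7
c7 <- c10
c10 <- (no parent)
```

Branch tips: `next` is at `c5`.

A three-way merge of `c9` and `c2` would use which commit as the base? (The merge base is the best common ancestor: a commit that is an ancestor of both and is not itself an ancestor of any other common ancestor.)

Ancestors of c9: {c10, c3, c7, c9}.
Ancestors of c2: {c10, c2, c7}.
Common ancestors: {c10, c7}.
Among these, c7 is not an ancestor of any other common ancestor — it is the merge base.

c7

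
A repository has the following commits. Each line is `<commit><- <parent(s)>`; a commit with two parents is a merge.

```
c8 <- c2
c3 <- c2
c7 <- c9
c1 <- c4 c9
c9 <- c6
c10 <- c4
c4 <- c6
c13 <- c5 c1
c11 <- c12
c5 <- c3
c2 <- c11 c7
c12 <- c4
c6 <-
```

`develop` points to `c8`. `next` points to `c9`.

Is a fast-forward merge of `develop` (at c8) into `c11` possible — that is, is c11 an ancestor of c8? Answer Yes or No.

A fast-forward from c11 to c8 is possible iff c11 is an ancestor of c8.
Ancestors of c8: {c11, c12, c2, c4, c6, c7, c8, c9}.
c11 is among them, so fast-forward is possible.

Yes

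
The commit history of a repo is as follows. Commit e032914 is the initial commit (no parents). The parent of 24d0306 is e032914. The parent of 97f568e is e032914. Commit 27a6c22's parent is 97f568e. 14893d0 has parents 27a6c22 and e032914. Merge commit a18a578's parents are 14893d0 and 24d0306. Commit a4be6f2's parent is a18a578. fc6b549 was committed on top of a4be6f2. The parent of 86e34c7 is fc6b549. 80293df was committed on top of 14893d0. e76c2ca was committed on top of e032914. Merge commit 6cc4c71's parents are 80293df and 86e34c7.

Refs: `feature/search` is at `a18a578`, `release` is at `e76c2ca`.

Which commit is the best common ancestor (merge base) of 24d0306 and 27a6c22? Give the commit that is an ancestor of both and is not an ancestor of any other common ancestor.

e032914

Ancestors of 24d0306: {24d0306, e032914}.
Ancestors of 27a6c22: {27a6c22, 97f568e, e032914}.
Common ancestors: {e032914}.
The only common ancestor is e032914, so it is the merge base.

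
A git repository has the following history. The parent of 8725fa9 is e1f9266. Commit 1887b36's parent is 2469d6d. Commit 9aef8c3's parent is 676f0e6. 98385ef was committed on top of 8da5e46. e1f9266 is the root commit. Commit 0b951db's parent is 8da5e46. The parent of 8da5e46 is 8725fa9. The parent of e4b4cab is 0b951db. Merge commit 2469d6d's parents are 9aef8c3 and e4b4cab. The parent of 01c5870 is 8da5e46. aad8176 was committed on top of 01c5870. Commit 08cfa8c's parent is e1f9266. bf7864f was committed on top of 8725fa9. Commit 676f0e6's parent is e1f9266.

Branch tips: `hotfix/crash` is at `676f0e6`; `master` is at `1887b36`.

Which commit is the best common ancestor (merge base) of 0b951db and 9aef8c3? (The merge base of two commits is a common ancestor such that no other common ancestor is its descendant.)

e1f9266

Ancestors of 0b951db: {0b951db, 8725fa9, 8da5e46, e1f9266}.
Ancestors of 9aef8c3: {676f0e6, 9aef8c3, e1f9266}.
Common ancestors: {e1f9266}.
The only common ancestor is e1f9266, so it is the merge base.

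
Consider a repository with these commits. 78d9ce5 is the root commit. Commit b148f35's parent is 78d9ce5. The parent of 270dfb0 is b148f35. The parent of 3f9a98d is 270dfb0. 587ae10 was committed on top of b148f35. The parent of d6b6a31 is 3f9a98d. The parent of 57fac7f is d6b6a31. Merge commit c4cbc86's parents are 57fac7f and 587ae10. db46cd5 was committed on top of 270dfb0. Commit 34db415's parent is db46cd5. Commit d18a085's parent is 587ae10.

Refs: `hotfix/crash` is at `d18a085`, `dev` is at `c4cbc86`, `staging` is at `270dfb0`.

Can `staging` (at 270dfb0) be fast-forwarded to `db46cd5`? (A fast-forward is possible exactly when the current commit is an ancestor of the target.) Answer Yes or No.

Yes

A fast-forward from 270dfb0 to db46cd5 is possible iff 270dfb0 is an ancestor of db46cd5.
Ancestors of db46cd5: {270dfb0, 78d9ce5, b148f35, db46cd5}.
270dfb0 is among them, so fast-forward is possible.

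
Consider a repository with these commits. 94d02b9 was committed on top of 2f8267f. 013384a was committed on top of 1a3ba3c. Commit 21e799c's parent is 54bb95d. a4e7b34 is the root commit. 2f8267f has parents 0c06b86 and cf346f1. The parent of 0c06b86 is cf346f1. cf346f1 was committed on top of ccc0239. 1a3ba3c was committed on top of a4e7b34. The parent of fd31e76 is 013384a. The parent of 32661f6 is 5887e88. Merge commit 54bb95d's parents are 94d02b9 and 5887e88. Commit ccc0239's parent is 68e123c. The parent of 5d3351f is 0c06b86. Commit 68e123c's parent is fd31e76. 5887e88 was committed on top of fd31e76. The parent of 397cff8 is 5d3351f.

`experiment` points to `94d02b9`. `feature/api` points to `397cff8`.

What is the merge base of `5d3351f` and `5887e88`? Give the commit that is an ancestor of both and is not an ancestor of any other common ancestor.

fd31e76

Ancestors of 5d3351f: {013384a, 0c06b86, 1a3ba3c, 5d3351f, 68e123c, a4e7b34, ccc0239, cf346f1, fd31e76}.
Ancestors of 5887e88: {013384a, 1a3ba3c, 5887e88, a4e7b34, fd31e76}.
Common ancestors: {013384a, 1a3ba3c, a4e7b34, fd31e76}.
Among these, fd31e76 is not an ancestor of any other common ancestor — it is the merge base.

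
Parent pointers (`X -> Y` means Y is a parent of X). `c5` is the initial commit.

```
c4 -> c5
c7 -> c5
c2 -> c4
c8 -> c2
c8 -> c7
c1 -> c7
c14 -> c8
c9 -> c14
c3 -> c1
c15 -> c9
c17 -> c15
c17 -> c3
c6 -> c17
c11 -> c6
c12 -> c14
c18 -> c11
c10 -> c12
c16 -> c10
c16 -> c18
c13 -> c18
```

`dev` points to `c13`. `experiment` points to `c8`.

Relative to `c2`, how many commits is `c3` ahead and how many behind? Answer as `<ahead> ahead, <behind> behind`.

Reachable from c3: {c1, c3, c5, c7}.
Reachable from c2: {c2, c4, c5}.
Only in c3's history (ahead): {c1, c3, c7} — 3.
Only in c2's history (behind): {c2, c4} — 2.

3 ahead, 2 behind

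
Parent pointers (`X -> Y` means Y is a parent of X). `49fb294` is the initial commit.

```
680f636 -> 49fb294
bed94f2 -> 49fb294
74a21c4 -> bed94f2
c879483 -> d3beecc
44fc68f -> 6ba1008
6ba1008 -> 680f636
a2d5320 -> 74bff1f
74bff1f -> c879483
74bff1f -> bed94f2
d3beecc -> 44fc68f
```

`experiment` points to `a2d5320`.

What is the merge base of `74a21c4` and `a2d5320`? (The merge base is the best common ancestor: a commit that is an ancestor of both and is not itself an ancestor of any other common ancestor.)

Ancestors of 74a21c4: {49fb294, 74a21c4, bed94f2}.
Ancestors of a2d5320: {44fc68f, 49fb294, 680f636, 6ba1008, 74bff1f, a2d5320, bed94f2, c879483, d3beecc}.
Common ancestors: {49fb294, bed94f2}.
Among these, bed94f2 is not an ancestor of any other common ancestor — it is the merge base.

bed94f2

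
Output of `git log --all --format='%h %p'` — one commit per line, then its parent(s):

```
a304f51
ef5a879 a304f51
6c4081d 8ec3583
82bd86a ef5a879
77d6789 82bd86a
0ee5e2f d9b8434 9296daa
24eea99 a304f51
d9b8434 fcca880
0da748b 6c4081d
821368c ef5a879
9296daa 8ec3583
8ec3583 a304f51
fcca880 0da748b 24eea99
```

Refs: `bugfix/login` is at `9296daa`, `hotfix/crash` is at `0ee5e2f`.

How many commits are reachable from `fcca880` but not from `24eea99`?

Reachable from fcca880: {0da748b, 24eea99, 6c4081d, 8ec3583, a304f51, fcca880}.
Reachable from 24eea99: {24eea99, a304f51}.
In fcca880's history but not 24eea99's: {0da748b, 6c4081d, 8ec3583, fcca880} — 4 commits.

4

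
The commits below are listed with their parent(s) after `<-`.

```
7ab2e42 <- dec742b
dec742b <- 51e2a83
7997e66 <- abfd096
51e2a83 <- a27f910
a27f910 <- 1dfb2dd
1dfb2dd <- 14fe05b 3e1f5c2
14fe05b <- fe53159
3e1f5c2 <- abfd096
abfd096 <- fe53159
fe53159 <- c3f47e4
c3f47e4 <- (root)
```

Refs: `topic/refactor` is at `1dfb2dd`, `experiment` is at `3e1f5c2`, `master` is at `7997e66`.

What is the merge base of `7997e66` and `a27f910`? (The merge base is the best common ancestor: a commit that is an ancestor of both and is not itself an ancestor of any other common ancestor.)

abfd096

Ancestors of 7997e66: {7997e66, abfd096, c3f47e4, fe53159}.
Ancestors of a27f910: {14fe05b, 1dfb2dd, 3e1f5c2, a27f910, abfd096, c3f47e4, fe53159}.
Common ancestors: {abfd096, c3f47e4, fe53159}.
Among these, abfd096 is not an ancestor of any other common ancestor — it is the merge base.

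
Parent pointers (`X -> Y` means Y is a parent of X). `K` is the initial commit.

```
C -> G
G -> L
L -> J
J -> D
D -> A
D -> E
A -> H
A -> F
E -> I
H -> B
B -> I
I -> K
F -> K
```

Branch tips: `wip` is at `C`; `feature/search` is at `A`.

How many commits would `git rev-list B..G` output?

8

Reachable from G: {A, B, D, E, F, G, H, I, J, K, L}.
Reachable from B: {B, I, K}.
In G's history but not B's: {A, D, E, F, G, H, J, L} — 8 commits.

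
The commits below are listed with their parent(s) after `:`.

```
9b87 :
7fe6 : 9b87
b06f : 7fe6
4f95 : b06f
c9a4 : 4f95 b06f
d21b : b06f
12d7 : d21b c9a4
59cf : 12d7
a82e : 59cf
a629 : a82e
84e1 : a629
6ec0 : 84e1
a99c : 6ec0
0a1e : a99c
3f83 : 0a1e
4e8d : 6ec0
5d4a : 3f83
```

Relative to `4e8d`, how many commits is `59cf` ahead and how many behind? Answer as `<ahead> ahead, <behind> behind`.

0 ahead, 5 behind

Reachable from 59cf: {12d7, 4f95, 59cf, 7fe6, 9b87, b06f, c9a4, d21b}.
Reachable from 4e8d: {12d7, 4e8d, 4f95, 59cf, 6ec0, 7fe6, 84e1, 9b87, a629, a82e, b06f, c9a4, d21b}.
Only in 59cf's history (ahead): {} — 0.
Only in 4e8d's history (behind): {4e8d, 6ec0, 84e1, a629, a82e} — 5.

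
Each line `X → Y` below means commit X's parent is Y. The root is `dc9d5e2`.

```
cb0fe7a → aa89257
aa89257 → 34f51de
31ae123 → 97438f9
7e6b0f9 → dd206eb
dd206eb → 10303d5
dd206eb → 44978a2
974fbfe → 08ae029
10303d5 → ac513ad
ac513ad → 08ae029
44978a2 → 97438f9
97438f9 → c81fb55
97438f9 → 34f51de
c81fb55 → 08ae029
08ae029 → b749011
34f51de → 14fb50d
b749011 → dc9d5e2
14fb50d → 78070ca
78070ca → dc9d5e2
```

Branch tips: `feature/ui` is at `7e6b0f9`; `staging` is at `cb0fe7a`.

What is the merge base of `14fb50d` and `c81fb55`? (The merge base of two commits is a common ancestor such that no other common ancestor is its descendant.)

Ancestors of 14fb50d: {14fb50d, 78070ca, dc9d5e2}.
Ancestors of c81fb55: {08ae029, b749011, c81fb55, dc9d5e2}.
Common ancestors: {dc9d5e2}.
The only common ancestor is dc9d5e2, so it is the merge base.

dc9d5e2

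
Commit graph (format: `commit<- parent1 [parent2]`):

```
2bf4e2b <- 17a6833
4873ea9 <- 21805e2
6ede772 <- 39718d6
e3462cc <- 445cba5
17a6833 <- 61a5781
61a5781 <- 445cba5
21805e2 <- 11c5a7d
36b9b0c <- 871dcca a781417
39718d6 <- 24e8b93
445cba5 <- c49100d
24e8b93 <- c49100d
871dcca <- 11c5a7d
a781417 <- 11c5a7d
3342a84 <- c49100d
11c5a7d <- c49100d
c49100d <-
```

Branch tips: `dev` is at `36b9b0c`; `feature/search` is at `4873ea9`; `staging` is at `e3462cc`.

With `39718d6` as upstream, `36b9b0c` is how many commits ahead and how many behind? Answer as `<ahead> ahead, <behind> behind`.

Reachable from 36b9b0c: {11c5a7d, 36b9b0c, 871dcca, a781417, c49100d}.
Reachable from 39718d6: {24e8b93, 39718d6, c49100d}.
Only in 36b9b0c's history (ahead): {11c5a7d, 36b9b0c, 871dcca, a781417} — 4.
Only in 39718d6's history (behind): {24e8b93, 39718d6} — 2.

4 ahead, 2 behind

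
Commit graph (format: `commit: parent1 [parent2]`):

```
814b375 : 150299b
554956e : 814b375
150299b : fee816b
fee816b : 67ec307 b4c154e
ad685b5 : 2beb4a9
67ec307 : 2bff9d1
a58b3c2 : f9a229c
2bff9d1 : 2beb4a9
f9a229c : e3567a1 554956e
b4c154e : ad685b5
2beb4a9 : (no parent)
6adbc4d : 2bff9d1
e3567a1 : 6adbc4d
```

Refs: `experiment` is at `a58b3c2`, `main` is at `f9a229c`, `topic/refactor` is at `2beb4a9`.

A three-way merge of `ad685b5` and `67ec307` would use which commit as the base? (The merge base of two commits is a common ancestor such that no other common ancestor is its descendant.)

2beb4a9

Ancestors of ad685b5: {2beb4a9, ad685b5}.
Ancestors of 67ec307: {2beb4a9, 2bff9d1, 67ec307}.
Common ancestors: {2beb4a9}.
The only common ancestor is 2beb4a9, so it is the merge base.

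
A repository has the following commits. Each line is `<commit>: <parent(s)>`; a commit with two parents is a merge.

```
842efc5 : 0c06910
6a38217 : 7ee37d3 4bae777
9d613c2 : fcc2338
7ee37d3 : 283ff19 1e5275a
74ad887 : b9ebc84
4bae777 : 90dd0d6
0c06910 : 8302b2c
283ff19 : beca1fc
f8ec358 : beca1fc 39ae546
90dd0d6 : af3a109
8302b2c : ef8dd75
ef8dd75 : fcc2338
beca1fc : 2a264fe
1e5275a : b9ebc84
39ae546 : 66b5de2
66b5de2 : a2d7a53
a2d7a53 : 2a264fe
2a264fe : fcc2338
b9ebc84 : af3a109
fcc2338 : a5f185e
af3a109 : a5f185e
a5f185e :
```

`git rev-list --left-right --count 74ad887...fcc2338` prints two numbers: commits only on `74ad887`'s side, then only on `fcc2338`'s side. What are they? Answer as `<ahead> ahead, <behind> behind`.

3 ahead, 1 behind

Reachable from 74ad887: {74ad887, a5f185e, af3a109, b9ebc84}.
Reachable from fcc2338: {a5f185e, fcc2338}.
Only in 74ad887's history (ahead): {74ad887, af3a109, b9ebc84} — 3.
Only in fcc2338's history (behind): {fcc2338} — 1.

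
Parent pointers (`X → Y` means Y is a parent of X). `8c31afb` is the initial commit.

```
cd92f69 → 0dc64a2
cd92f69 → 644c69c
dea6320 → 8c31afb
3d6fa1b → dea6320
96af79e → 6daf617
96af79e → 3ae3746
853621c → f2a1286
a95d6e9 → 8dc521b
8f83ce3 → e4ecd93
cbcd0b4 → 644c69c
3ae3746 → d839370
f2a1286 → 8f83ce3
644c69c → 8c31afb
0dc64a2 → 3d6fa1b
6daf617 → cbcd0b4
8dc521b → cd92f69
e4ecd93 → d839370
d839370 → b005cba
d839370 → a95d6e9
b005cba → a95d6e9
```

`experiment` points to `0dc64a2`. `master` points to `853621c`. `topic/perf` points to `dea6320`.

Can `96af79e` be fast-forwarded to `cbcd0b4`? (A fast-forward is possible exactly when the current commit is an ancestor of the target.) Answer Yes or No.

A fast-forward from 96af79e to cbcd0b4 is possible iff 96af79e is an ancestor of cbcd0b4.
Ancestors of cbcd0b4: {644c69c, 8c31afb, cbcd0b4}.
96af79e is not among them, so fast-forward is not possible.

No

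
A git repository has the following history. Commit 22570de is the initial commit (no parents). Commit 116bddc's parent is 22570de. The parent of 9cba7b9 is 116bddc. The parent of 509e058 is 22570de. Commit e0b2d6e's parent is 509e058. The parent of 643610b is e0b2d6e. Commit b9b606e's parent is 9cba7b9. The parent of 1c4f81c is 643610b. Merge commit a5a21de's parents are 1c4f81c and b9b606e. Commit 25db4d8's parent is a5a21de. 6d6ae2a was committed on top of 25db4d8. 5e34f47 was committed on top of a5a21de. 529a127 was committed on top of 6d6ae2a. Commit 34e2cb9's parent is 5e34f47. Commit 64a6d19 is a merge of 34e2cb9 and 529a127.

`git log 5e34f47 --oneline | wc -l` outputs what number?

Walking parent pointers from 5e34f47: reachable set = {116bddc, 1c4f81c, 22570de, 509e058, 5e34f47, 643610b, 9cba7b9, a5a21de, b9b606e, e0b2d6e}.
That is 10 commits.

10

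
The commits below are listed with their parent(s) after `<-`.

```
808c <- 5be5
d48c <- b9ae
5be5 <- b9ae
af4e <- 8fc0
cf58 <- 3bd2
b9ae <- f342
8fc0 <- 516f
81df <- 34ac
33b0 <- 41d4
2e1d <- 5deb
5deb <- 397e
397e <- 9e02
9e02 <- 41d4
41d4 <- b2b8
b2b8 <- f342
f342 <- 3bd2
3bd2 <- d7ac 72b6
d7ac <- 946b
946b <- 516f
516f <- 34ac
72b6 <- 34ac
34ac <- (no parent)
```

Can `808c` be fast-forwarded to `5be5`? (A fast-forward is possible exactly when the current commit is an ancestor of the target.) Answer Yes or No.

A fast-forward from 808c to 5be5 is possible iff 808c is an ancestor of 5be5.
Ancestors of 5be5: {34ac, 3bd2, 516f, 5be5, 72b6, 946b, b9ae, d7ac, f342}.
808c is not among them, so fast-forward is not possible.

No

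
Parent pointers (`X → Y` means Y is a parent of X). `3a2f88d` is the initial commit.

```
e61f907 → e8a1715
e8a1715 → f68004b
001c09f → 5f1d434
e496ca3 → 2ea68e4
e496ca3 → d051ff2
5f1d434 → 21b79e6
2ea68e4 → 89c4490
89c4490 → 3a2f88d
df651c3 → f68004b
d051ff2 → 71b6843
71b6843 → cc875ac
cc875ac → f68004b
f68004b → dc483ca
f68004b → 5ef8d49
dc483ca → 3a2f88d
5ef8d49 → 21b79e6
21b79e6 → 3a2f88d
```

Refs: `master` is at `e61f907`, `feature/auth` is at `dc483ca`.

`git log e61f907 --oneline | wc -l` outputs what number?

Walking parent pointers from e61f907: reachable set = {21b79e6, 3a2f88d, 5ef8d49, dc483ca, e61f907, e8a1715, f68004b}.
That is 7 commits.

7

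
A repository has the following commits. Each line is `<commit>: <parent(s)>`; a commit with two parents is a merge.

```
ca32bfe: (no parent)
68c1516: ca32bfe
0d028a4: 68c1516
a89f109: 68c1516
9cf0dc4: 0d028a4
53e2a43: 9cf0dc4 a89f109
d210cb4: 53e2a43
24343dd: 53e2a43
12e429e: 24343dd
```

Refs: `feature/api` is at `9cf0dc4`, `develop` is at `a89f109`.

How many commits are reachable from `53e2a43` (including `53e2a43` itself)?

6

Walking parent pointers from 53e2a43: reachable set = {0d028a4, 53e2a43, 68c1516, 9cf0dc4, a89f109, ca32bfe}.
That is 6 commits.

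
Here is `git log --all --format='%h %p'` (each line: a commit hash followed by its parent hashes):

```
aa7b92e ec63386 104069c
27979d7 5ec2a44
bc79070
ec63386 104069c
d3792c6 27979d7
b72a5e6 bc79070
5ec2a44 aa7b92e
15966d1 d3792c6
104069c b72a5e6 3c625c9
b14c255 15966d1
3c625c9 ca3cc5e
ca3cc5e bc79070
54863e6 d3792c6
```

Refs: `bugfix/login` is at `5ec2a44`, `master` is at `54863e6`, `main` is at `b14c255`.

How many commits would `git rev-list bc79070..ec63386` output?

Reachable from ec63386: {104069c, 3c625c9, b72a5e6, bc79070, ca3cc5e, ec63386}.
Reachable from bc79070: {bc79070}.
In ec63386's history but not bc79070's: {104069c, 3c625c9, b72a5e6, ca3cc5e, ec63386} — 5 commits.

5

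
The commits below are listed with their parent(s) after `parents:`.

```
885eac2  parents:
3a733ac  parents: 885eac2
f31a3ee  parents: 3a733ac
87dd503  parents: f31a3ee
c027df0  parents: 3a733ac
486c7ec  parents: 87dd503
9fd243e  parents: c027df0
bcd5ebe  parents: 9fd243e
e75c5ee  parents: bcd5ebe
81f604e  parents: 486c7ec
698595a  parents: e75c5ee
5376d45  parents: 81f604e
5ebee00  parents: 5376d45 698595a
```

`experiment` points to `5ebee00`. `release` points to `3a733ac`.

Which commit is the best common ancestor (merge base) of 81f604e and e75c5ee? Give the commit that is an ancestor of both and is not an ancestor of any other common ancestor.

3a733ac

Ancestors of 81f604e: {3a733ac, 486c7ec, 81f604e, 87dd503, 885eac2, f31a3ee}.
Ancestors of e75c5ee: {3a733ac, 885eac2, 9fd243e, bcd5ebe, c027df0, e75c5ee}.
Common ancestors: {3a733ac, 885eac2}.
Among these, 3a733ac is not an ancestor of any other common ancestor — it is the merge base.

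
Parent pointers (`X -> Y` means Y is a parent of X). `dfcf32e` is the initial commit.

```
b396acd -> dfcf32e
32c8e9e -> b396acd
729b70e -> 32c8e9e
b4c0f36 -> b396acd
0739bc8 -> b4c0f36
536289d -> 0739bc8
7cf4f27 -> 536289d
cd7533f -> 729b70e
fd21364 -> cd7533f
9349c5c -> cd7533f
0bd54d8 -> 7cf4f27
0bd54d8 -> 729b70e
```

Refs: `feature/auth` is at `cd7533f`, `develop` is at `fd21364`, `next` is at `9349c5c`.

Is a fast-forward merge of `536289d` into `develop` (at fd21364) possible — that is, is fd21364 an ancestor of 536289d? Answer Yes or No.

No

A fast-forward from fd21364 to 536289d is possible iff fd21364 is an ancestor of 536289d.
Ancestors of 536289d: {0739bc8, 536289d, b396acd, b4c0f36, dfcf32e}.
fd21364 is not among them, so fast-forward is not possible.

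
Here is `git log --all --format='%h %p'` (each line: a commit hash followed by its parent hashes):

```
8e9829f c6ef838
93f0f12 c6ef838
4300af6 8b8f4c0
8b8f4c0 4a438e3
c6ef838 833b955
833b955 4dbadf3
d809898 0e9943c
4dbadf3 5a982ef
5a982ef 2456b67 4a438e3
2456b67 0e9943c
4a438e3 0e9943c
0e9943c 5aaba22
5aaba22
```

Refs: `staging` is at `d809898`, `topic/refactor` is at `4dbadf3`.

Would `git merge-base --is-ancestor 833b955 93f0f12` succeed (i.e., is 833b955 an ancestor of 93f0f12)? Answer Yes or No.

Yes

Ancestors of 93f0f12 (commits reachable by following parents): {0e9943c, 2456b67, 4a438e3, 4dbadf3, 5a982ef, 5aaba22, 833b955, 93f0f12, c6ef838}.
833b955 is in that set, so it is an ancestor of 93f0f12.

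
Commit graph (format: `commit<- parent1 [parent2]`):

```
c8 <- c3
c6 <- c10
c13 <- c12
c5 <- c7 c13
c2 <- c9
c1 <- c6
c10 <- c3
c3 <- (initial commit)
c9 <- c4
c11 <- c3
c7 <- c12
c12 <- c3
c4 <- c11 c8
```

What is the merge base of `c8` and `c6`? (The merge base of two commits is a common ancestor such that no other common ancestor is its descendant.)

c3

Ancestors of c8: {c3, c8}.
Ancestors of c6: {c10, c3, c6}.
Common ancestors: {c3}.
The only common ancestor is c3, so it is the merge base.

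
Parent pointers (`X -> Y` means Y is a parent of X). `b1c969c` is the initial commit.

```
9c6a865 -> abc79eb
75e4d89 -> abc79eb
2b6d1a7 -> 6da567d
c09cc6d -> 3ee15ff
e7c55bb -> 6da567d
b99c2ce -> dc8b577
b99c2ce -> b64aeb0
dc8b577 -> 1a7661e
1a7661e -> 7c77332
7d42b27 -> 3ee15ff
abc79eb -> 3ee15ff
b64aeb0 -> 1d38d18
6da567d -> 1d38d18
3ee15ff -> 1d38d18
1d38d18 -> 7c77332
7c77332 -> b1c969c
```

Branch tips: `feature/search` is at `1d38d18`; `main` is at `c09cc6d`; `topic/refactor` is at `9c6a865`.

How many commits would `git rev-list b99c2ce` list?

7

Walking parent pointers from b99c2ce: reachable set = {1a7661e, 1d38d18, 7c77332, b1c969c, b64aeb0, b99c2ce, dc8b577}.
That is 7 commits.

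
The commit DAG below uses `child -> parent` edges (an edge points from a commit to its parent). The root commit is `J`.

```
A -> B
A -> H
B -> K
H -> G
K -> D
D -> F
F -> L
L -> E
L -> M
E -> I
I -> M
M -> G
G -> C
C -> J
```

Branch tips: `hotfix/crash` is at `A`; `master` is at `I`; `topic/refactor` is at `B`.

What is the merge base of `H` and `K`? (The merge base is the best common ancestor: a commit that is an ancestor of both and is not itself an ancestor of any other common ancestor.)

Ancestors of H: {C, G, H, J}.
Ancestors of K: {C, D, E, F, G, I, J, K, L, M}.
Common ancestors: {C, G, J}.
Among these, G is not an ancestor of any other common ancestor — it is the merge base.

G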